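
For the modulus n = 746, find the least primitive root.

φ(746) = φ(2)·φ(373) = 1·372 = 372 = 2^2 · 3 · 31.
g is a primitive root iff g^(372/q) ≢ 1 (mod 746) for each prime q ∈ {2, 3, 31}.
g = 2: gcd(2, 746) = 2 > 1, not a unit — skip.
g = 3: 3^186 ≡ 1 — hits 1, so not a primitive root.
g = 4: gcd(4, 746) = 2 > 1, not a unit — skip.
g = 5: 5^186 ≡ 745; 5^124 ≡ 657; 5^12 ≡ 189 — none is 1, so 5 is a primitive root.
So 5 is the smallest generator of (Z/746Z)^×.

5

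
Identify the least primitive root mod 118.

φ(118) = φ(2)·φ(59) = 1·58 = 58 = 2 · 29.
g is a primitive root iff g^(58/q) ≢ 1 (mod 118) for each prime q ∈ {2, 29}.
g = 2: gcd(2, 118) = 2 > 1, not a unit — skip.
g = 3: 3^29 ≡ 1 — hits 1, so not a primitive root.
g = 4: gcd(4, 118) = 2 > 1, not a unit — skip.
g = 5: 5^29 ≡ 1 — hits 1, so not a primitive root.
g = 6: gcd(6, 118) = 2 > 1, not a unit — skip.
g = 7: 7^29 ≡ 1 — hits 1, so not a primitive root.
g = 8: gcd(8, 118) = 2 > 1, not a unit — skip.
g = 9: 9^29 ≡ 1 — hits 1, so not a primitive root.
g = 10: gcd(10, 118) = 2 > 1, not a unit — skip.
g = 11: 11^29 ≡ 117; 11^2 ≡ 3 — none is 1, so 11 is a primitive root.
The smallest primitive root modulo 118 is 11.

11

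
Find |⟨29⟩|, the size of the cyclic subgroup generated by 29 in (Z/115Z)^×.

22

Since 29 ∈ (Z/115Z)^×, its order divides φ(115) = φ(5·23) = (5−1)·(23−1) = 4·22 = 88 = 2^3 · 11.
Divisors of 88: 1, 2, 4, 8, 11, 22, 44, 88.
Compute 29^d (mod 115) for the divisors d until we hit 1:
29^1 ≡ 29
29^2 ≡ 36
29^4 ≡ 31
29^8 ≡ 41
29^11 ≡ 24
29^22 ≡ 1
The smallest such exponent is 22, so the order of 29 is 22.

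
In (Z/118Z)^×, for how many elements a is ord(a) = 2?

1

φ(118) = φ(2)·φ(59) = 1·58 = 58 = 2 · 29.
Since (Z/118Z)^× is cyclic of order 58, the number of elements of order d is φ(d) when d | 58 and 0 otherwise.
2 | 58, and φ(2) = 2 − 1 = 1.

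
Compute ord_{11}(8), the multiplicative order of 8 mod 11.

Since 8 ∈ (Z/11Z)^×, its order divides φ(11) = 11 − 1 = 10 = 2 · 5.
Divisors of 10: 1, 2, 5, 10.
Evaluate successive powers at the divisors of 10:
8^1 ≡ 8 (mod 11)
8^2 ≡ 9 (mod 11)
8^5 ≡ 10 (mod 11)
8^10 ≡ 1 (mod 11) ✓
Therefore the multiplicative order of 8 modulo 11 is 10.

10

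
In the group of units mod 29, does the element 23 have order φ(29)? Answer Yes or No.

No

φ(29) = 29 − 1 = 28 = 2^2 · 7.
It suffices to check that the order of 23 is not a proper divisor of 28: compute 23^(28/q) for q ∈ {2, 7}.
23^14 ≡ 1 (mod 29)  [q = 2: ≡ 1 ✗]
23^4 ≡ 20 (mod 29)  [q = 7: ≢ 1 ✓]
The check at q = 2 fails, so 23 generates a proper subgroup.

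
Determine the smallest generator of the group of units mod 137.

φ(137) = 137 − 1 = 136 = 2^3 · 17.
g is a primitive root iff g^(136/q) ≢ 1 (mod 137) for each prime q ∈ {2, 17}.
g = 2: 2^68 ≡ 1 — hits 1, so not a primitive root.
g = 3: 3^68 ≡ 136; 3^8 ≡ 122 — none is 1, so 3 is a primitive root.
The smallest primitive root modulo 137 is 3.

3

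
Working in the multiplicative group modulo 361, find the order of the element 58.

By Lagrange's theorem, ord_361(58) divides φ(361) = φ(19^2) = 19·(19−1) = 342 = 2 · 3^2 · 19.
Divisors of 342: 1, 2, 3, 6, 9, 18, 19, 38, 57, 114, 171, 342.
Evaluate successive powers at the divisors of 342:
58^1 ≡ 58
58^2 ≡ 115
58^3 ≡ 172
58^6 ≡ 343
58^9 ≡ 153
58^18 ≡ 305
58^19 ≡ 1
Hence ord(58) = 19.

19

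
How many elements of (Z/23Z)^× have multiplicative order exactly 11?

φ(23) = 23 − 1 = 22 = 2 · 11.
In a cyclic group of order 22, there are φ(d) elements of order d for each divisor d of 22, and zero for non-divisors.
11 | 22, and φ(11) = 11 − 1 = 10.

10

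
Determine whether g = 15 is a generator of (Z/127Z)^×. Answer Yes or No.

No

φ(127) = 127 − 1 = 126 = 2 · 3^2 · 7.
15 is a primitive root mod 127 iff 15^(φ(127)/q) ≢ 1 for every prime q | φ(127), i.e. q ∈ {2, 3, 7}.
15^63 ≡ 1 (mod 127)  [q = 2: ≡ 1 ✗]
15^42 ≡ 107 (mod 127)  [q = 3: ≢ 1 ✓]
15^18 ≡ 2 (mod 127)  [q = 7: ≢ 1 ✓]
15^63 ≡ 1 shows ord(15) | 63, strictly less than φ(127); not a primitive root.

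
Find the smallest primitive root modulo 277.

φ(277) = 277 − 1 = 276 = 2^2 · 3 · 23.
Test candidates g = 2, 3, … against the prime factors q ∈ {2, 3, 23} of φ(277): g is a generator iff g^(276/q) ≢ 1 for every such q.
g = 2: 2^138 ≡ 276; 2^92 ≡ 1 — hits 1, so not a primitive root.
g = 3: 3^138 ≡ 1 — hits 1, so not a primitive root.
g = 4: 4^138 ≡ 1 — hits 1, so not a primitive root.
g = 5: 5^138 ≡ 276; 5^92 ≡ 116; 5^12 ≡ 27 — none is 1, so 5 is a primitive root.
The smallest primitive root modulo 277 is 5.

5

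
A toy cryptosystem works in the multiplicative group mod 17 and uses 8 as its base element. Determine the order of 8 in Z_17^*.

The order of 8 must divide φ(17) = 17 − 1 = 16 = 2^4.
Divisors of 16: 1, 2, 4, 8, 16.
Test each divisor d:
8^1 ≡ 8
8^2 ≡ 13
8^4 ≡ 16
8^8 ≡ 1
The smallest such exponent is 8, so the order of 8 is 8.

8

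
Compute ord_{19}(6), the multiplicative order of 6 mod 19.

9

The order of 6 must divide φ(19) = 19 − 1 = 18 = 2 · 3^2.
Divisors of 18: 1, 2, 3, 6, 9, 18.
Check 6^d mod 19 for each divisor in increasing order:
6^1 ≡ 6 (mod 19)
6^2 ≡ 17 (mod 19)
6^3 ≡ 7 (mod 19)
6^6 ≡ 11 (mod 19)
6^9 ≡ 1 (mod 19) ✓
The smallest such exponent is 9, so the order of 6 is 9.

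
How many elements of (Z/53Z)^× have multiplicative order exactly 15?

0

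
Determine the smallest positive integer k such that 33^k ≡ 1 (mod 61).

20

By Lagrange's theorem, ord_61(33) divides φ(61) = 61 − 1 = 60 = 2^2 · 3 · 5.
Divisors of 60: 1, 2, 3, 4, 5, 6, 10, 12, 15, 20, 30, 60.
Test each divisor d:
33^1 ≡ 33 (mod 61)
33^2 ≡ 52 (mod 61)
33^3 ≡ 8 (mod 61)
33^4 ≡ 20 (mod 61)
33^5 ≡ 50 (mod 61)
33^6 ≡ 3 (mod 61)
33^10 ≡ 60 (mod 61)
33^12 ≡ 9 (mod 61)
33^15 ≡ 11 (mod 61)
33^20 ≡ 1 (mod 61) ✓
Therefore the multiplicative order of 33 modulo 61 is 20.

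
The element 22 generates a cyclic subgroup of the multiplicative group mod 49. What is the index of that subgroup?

6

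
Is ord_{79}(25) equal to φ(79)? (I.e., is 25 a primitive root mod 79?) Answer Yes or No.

φ(79) = 79 − 1 = 78 = 2 · 3 · 13.
Test 25^(78/q) mod 79 for each prime factor q of 78:
25^39 ≡ 1 (mod 79)  [q = 2: ≡ 1 ✗]
25^26 ≡ 23 (mod 79)  [q = 3: ≢ 1 ✓]
25^6 ≡ 52 (mod 79)  [q = 13: ≢ 1 ✓]
Since 25^39 ≡ 1, the order of 25 divides 39 < 78, so 25 is not a primitive root.

No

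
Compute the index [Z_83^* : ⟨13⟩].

1

Since 13 ∈ (Z/83Z)^×, its order divides φ(83) = 83 − 1 = 82 = 2 · 41.
Divisors of 82: 1, 2, 41, 82.
Check 13^d mod 83 for each divisor in increasing order:
13^1 ≡ 13 (mod 83)
13^2 ≡ 3 (mod 83)
13^41 ≡ 82 (mod 83)
13^82 ≡ 1 (mod 83) ✓
Thus |⟨13⟩| = ord(13) = 82.
The index is φ(83) / ord(13) = 82 / 82 = 1.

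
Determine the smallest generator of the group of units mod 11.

2

φ(11) = 11 − 1 = 10 = 2 · 5.
Test candidates g = 2, 3, … against the prime factors q ∈ {2, 5} of φ(11): g is a generator iff g^(10/q) ≢ 1 for every such q.
g = 2: 2^5 ≡ 10; 2^2 ≡ 4 — none is 1, so 2 is a primitive root.
So 2 is the smallest generator of (Z/11Z)^×.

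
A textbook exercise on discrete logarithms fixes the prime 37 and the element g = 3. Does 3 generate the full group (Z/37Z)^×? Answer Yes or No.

No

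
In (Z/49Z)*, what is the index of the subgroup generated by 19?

7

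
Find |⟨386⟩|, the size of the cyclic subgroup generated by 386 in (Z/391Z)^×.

176

ord(386) | φ(391) = φ(17·23) = (17−1)·(23−1) = 16·22 = 352 = 2^5 · 11.
Divisors of 352: 1, 2, 4, 8, 11, 16, 22, 32, 44, 88, 176, 352.
Test each divisor d:
386^1 ≡ 386 (mod 391)
386^2 ≡ 25 (mod 391)
386^4 ≡ 234 (mod 391)
386^8 ≡ 16 (mod 391)
386^11 ≡ 346 (mod 391)
386^16 ≡ 256 (mod 391)
386^22 ≡ 70 (mod 391)
386^32 ≡ 239 (mod 391)
386^44 ≡ 208 (mod 391)
386^88 ≡ 254 (mod 391)
386^176 ≡ 1 (mod 391) ✓
Therefore the multiplicative order of 386 modulo 391 is 176.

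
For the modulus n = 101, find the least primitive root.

φ(101) = 101 − 1 = 100 = 2^2 · 5^2.
Test candidates g = 2, 3, … against the prime factors q ∈ {2, 5} of φ(101): g is a generator iff g^(100/q) ≢ 1 for every such q.
g = 2: 2^50 ≡ 100; 2^20 ≡ 95 — none is 1, so 2 is a primitive root.
The smallest primitive root modulo 101 is 2.

2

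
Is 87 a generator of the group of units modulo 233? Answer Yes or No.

Yes

φ(233) = 233 − 1 = 232 = 2^3 · 29.
An element g generates (Z/233Z)^× iff g^(232/q) ≢ 1 (mod 233) for each prime q ∈ {2, 29}.
87^116 ≡ 232 (mod 233)  [q = 2: ≢ 1 ✓]
87^8 ≡ 19 (mod 233)  [q = 29: ≢ 1 ✓]
All checks pass, so 87 has order 232 and is a primitive root modulo 233.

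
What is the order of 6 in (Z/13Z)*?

12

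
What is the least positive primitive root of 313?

φ(313) = 313 − 1 = 312 = 2^3 · 3 · 13.
g is a primitive root iff g^(312/q) ≢ 1 (mod 313) for each prime q ∈ {2, 3, 13}.
g = 2: 2^156 ≡ 1 — hits 1, so not a primitive root.
g = 3: 3^156 ≡ 1 — hits 1, so not a primitive root.
g = 4: 4^156 ≡ 1 — hits 1, so not a primitive root.
g = 5: 5^156 ≡ 312; 5^104 ≡ 1 — hits 1, so not a primitive root.
g = 6: 6^156 ≡ 1 — hits 1, so not a primitive root.
g = 7: 7^156 ≡ 312; 7^104 ≡ 1 — hits 1, so not a primitive root.
g = 8: 8^156 ≡ 1 — hits 1, so not a primitive root.
g = 9: 9^156 ≡ 1 — hits 1, so not a primitive root.
g = 10: 10^156 ≡ 312; 10^104 ≡ 214; 10^24 ≡ 103 — none is 1, so 10 is a primitive root.
So 10 is the smallest generator of (Z/313Z)^×.

10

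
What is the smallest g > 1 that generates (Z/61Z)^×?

φ(61) = 61 − 1 = 60 = 2^2 · 3 · 5.
Test candidates g = 2, 3, … against the prime factors q ∈ {2, 3, 5} of φ(61): g is a generator iff g^(60/q) ≢ 1 for every such q.
g = 2: 2^30 ≡ 60; 2^20 ≡ 47; 2^12 ≡ 9 — none is 1, so 2 is a primitive root.
Hence the least primitive root of 61 is 2.

2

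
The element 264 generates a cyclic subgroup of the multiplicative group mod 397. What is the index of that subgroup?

1

ord(264) | φ(397) = 397 − 1 = 396 = 2^2 · 3^2 · 11.
Divisors of 396: 1, 2, 3, 4, 6, 9, 11, 12, 18, 22, 33, 36, 44, 66, 99, 132, 198, 396.
Check 264^d mod 397 for each divisor in increasing order:
264^1 ≡ 264
264^2 ≡ 221
264^3 ≡ 382
264^4 ≡ 10
264^6 ≡ 225
264^9 ≡ 198
264^11 ≡ 88
264^12 ≡ 206
264^18 ≡ 298
264^22 ≡ 201
264^33 ≡ 220
264^36 ≡ 273
264^44 ≡ 304
264^66 ≡ 363
264^99 ≡ 63
264^132 ≡ 362
264^198 ≡ 396
264^396 ≡ 1
Thus |⟨264⟩| = ord(264) = 396.
Index = |(Z/397Z)^×| / |⟨264⟩| = 396 / 396 = 1.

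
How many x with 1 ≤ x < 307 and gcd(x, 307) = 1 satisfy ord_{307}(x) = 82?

0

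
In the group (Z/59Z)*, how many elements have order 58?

28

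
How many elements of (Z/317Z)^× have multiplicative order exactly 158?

78

φ(317) = 317 − 1 = 316 = 2^2 · 79.
In a cyclic group of order 316, there are φ(d) elements of order d for each divisor d of 316, and zero for non-divisors.
158 = 2 · 79 divides 316, and φ(158) = 78.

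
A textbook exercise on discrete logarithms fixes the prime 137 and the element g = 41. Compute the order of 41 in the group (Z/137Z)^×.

Since 41 ∈ (Z/137Z)^×, its order divides φ(137) = 137 − 1 = 136 = 2^3 · 17.
Divisors of 136: 1, 2, 4, 8, 17, 34, 68, 136.
Evaluate successive powers at the divisors of 136:
41^1 ≡ 41
41^2 ≡ 37
41^4 ≡ 136
41^8 ≡ 1
Therefore the multiplicative order of 41 modulo 137 is 8.

8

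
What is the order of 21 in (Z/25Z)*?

By Lagrange's theorem, ord_25(21) divides φ(25) = φ(5^2) = 5·(5−1) = 20 = 2^2 · 5.
Divisors of 20: 1, 2, 4, 5, 10, 20.
Compute 21^d (mod 25) for the divisors d until we hit 1:
21^1 ≡ 21 (mod 25)
21^2 ≡ 16 (mod 25)
21^4 ≡ 6 (mod 25)
21^5 ≡ 1 (mod 25) ✓
Hence ord(21) = 5.

5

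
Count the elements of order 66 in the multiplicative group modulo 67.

20

φ(67) = 67 − 1 = 66 = 2 · 3 · 11.
In a cyclic group of order 66, there are φ(d) elements of order d for each divisor d of 66, and zero for non-divisors.
66 = 2 · 3 · 11 divides 66, and φ(66) = 20.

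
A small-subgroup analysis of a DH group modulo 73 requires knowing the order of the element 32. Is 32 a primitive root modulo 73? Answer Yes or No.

φ(73) = 73 − 1 = 72 = 2^3 · 3^2.
It suffices to check that the order of 32 is not a proper divisor of 72: compute 32^(72/q) for q ∈ {2, 3}.
32^36 ≡ 1 (mod 73)  [q = 2: ≡ 1 ✗]
32^24 ≡ 8 (mod 73)  [q = 3: ≢ 1 ✓]
Since 32^36 ≡ 1, the order of 32 divides 36 < 72, so 32 is not a primitive root.

No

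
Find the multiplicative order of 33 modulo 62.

5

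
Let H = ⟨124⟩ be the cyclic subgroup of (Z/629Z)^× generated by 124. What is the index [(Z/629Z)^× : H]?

4

Since 124 ∈ (Z/629Z)^×, its order divides φ(629) = φ(17·37) = (17−1)·(37−1) = 16·36 = 576 = 2^6 · 3^2.
Divisors of 576: 1, 2, 3, 4, 6, 8, 9, 12, 16, 18, 24, 32, 36, 48, 64, 72, 96, 144, 192, 288, 576.
Evaluate successive powers at the divisors of 576:
124^1 ≡ 124
124^2 ≡ 280
124^3 ≡ 125
124^4 ≡ 404
124^6 ≡ 529
124^8 ≡ 305
124^9 ≡ 80
124^12 ≡ 565
124^16 ≡ 562
124^18 ≡ 110
124^24 ≡ 322
124^32 ≡ 86
124^36 ≡ 149
124^48 ≡ 528
124^64 ≡ 477
124^72 ≡ 186
124^96 ≡ 137
124^144 ≡ 1
So ord_629(124) = 144, hence |⟨124⟩| = 144.
Index = |(Z/629Z)^×| / |⟨124⟩| = 576 / 144 = 4.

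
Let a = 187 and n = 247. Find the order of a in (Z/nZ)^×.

36

ord(187) | φ(247) = φ(13·19) = (13−1)·(19−1) = 12·18 = 216 = 2^3 · 3^3.
Divisors of 216: 1, 2, 3, 4, 6, 8, 9, 12, 18, 24, 27, 36, 54, 72, 108, 216.
Test each divisor d:
187^1 ≡ 187 (mod 247)
187^2 ≡ 142 (mod 247)
187^3 ≡ 125 (mod 247)
187^4 ≡ 157 (mod 247)
187^6 ≡ 64 (mod 247)
187^8 ≡ 196 (mod 247)
187^9 ≡ 96 (mod 247)
187^12 ≡ 144 (mod 247)
187^18 ≡ 77 (mod 247)
187^24 ≡ 235 (mod 247)
187^27 ≡ 229 (mod 247)
187^36 ≡ 1 (mod 247) ✓
Therefore the multiplicative order of 187 modulo 247 is 36.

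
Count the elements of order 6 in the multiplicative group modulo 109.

2

φ(109) = 109 − 1 = 108 = 2^2 · 3^3.
Since (Z/109Z)^× is cyclic of order 108, the number of elements of order d is φ(d) when d | 108 and 0 otherwise.
6 = 2 · 3 divides 108, and φ(6) = 2.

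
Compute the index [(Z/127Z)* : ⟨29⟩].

ord(29) | φ(127) = 127 − 1 = 126 = 2 · 3^2 · 7.
Divisors of 126: 1, 2, 3, 6, 7, 9, 14, 18, 21, 42, 63, 126.
Evaluate successive powers at the divisors of 126:
29^1 ≡ 29
29^2 ≡ 79
29^3 ≡ 5
29^6 ≡ 25
29^7 ≡ 90
29^9 ≡ 125
29^14 ≡ 99
29^18 ≡ 4
29^21 ≡ 20
29^42 ≡ 19
29^63 ≡ 126
29^126 ≡ 1
So ord_127(29) = 126, hence |⟨29⟩| = 126.
Index = |(Z/127Z)^×| / |⟨29⟩| = 126 / 126 = 1.

1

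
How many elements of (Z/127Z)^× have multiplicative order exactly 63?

36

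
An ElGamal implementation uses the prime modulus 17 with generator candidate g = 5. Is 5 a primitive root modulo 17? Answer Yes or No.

Yes

φ(17) = 17 − 1 = 16 = 2^4.
Test 5^(16/q) mod 17 for each prime factor q of 16:
5^8 ≡ 16 (mod 17)  [q = 2: ≢ 1 ✓]
All checks pass, so 5 has order 16 and is a primitive root modulo 17.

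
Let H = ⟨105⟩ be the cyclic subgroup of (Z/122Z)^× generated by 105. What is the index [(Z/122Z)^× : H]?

1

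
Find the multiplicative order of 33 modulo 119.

6

ord(33) | φ(119) = φ(7·17) = (7−1)·(17−1) = 6·16 = 96 = 2^5 · 3.
Divisors of 96: 1, 2, 3, 4, 6, 8, 12, 16, 24, 32, 48, 96.
Test each divisor d:
33^1 ≡ 33 (mod 119)
33^2 ≡ 18 (mod 119)
33^3 ≡ 118 (mod 119)
33^4 ≡ 86 (mod 119)
33^6 ≡ 1 (mod 119) ✓
The smallest such exponent is 6, so the order of 33 is 6.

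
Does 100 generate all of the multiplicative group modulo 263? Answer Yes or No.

φ(263) = 263 − 1 = 262 = 2 · 131.
Test 100^(262/q) mod 263 for each prime factor q of 262:
100^131 ≡ 1 (mod 263)  [q = 2: ≡ 1 ✗]
100^2 ≡ 6 (mod 263)  [q = 131: ≢ 1 ✓]
Since 100^131 ≡ 1, the order of 100 divides 131 < 262, so 100 is not a primitive root.

No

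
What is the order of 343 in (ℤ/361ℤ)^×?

Since 343 ∈ (Z/361Z)^×, its order divides φ(361) = φ(19^2) = 19·(19−1) = 342 = 2 · 3^2 · 19.
Divisors of 342: 1, 2, 3, 6, 9, 18, 19, 38, 57, 114, 171, 342.
Check 343^d mod 361 for each divisor in increasing order:
343^1 ≡ 343 (mod 361)
343^2 ≡ 324 (mod 361)
343^3 ≡ 305 (mod 361)
343^6 ≡ 248 (mod 361)
343^9 ≡ 191 (mod 361)
343^18 ≡ 20 (mod 361)
343^19 ≡ 1 (mod 361) ✓
Therefore the multiplicative order of 343 modulo 361 is 19.

19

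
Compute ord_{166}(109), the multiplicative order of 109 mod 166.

41

ord(109) | φ(166) = φ(2)·φ(83) = 1·82 = 82 = 2 · 41.
Divisors of 82: 1, 2, 41, 82.
Evaluate successive powers at the divisors of 82:
109^1 ≡ 109 (mod 166)
109^2 ≡ 95 (mod 166)
109^41 ≡ 1 (mod 166) ✓
Hence ord(109) = 41.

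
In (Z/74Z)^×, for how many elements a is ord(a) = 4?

2

φ(74) = φ(2)·φ(37) = 1·36 = 36 = 2^2 · 3^2.
Since (Z/74Z)^× is cyclic of order 36, the number of elements of order d is φ(d) when d | 36 and 0 otherwise.
4 = 2^2 divides 36, and φ(4) = 2.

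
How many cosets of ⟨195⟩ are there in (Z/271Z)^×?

2

The order of 195 must divide φ(271) = 271 − 1 = 270 = 2 · 3^3 · 5.
Divisors of 270: 1, 2, 3, 5, 6, 9, 10, 15, 18, 27, 30, 45, 54, 90, 135, 270.
Compute 195^d (mod 271) for the divisors d until we hit 1:
195^1 ≡ 195
195^2 ≡ 85
195^3 ≡ 44
195^5 ≡ 217
195^6 ≡ 39
195^9 ≡ 90
195^10 ≡ 206
195^15 ≡ 258
195^18 ≡ 241
195^27 ≡ 10
195^30 ≡ 169
195^45 ≡ 242
195^54 ≡ 100
195^90 ≡ 28
195^135 ≡ 1
So ord_271(195) = 135, hence |⟨195⟩| = 135.
The index is φ(271) / ord(195) = 270 / 135 = 2.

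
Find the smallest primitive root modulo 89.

3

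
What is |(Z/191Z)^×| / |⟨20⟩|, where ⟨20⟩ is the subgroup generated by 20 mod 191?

By Lagrange's theorem, ord_191(20) divides φ(191) = 191 − 1 = 190 = 2 · 5 · 19.
Divisors of 190: 1, 2, 5, 10, 19, 38, 95, 190.
Evaluate successive powers at the divisors of 190:
20^1 ≡ 20
20^2 ≡ 18
20^5 ≡ 177
20^10 ≡ 5
20^19 ≡ 49
20^38 ≡ 109
20^95 ≡ 1
The order of 20 is 95, so the subgroup it generates has 95 elements.
[(Z/191Z)^× : ⟨20⟩] = 190/95 = 2.

2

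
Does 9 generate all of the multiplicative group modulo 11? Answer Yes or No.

φ(11) = 11 − 1 = 10 = 2 · 5.
9 is a primitive root mod 11 iff 9^(φ(11)/q) ≢ 1 for every prime q | φ(11), i.e. q ∈ {2, 5}.
9^5 ≡ 1 (mod 11)  [q = 2: ≡ 1 ✗]
9^2 ≡ 4 (mod 11)  [q = 5: ≢ 1 ✓]
9^5 ≡ 1 shows ord(9) | 5, strictly less than φ(11); not a primitive root.

No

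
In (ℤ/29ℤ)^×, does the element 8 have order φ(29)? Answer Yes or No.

Yes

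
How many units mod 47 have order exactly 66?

0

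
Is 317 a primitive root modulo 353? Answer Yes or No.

φ(353) = 353 − 1 = 352 = 2^5 · 11.
Test 317^(352/q) mod 353 for each prime factor q of 352:
317^176 ≡ 1 (mod 353)  [q = 2: ≡ 1 ✗]
317^32 ≡ 1 (mod 353)  [q = 11: ≡ 1 ✗]
Since 317^176 ≡ 1, the order of 317 divides 176 < 352, so 317 is not a primitive root.

No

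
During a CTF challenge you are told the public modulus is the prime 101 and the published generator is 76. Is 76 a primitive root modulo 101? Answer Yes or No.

φ(101) = 101 − 1 = 100 = 2^2 · 5^2.
An element g generates (Z/101Z)^× iff g^(100/q) ≢ 1 (mod 101) for each prime q ∈ {2, 5}.
76^50 ≡ 1 (mod 101)  [q = 2: ≡ 1 ✗]
76^20 ≡ 87 (mod 101)  [q = 5: ≢ 1 ✓]
76^50 ≡ 1 shows ord(76) | 50, strictly less than φ(101); not a primitive root.

No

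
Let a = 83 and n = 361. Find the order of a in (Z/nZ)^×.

57

ord(83) | φ(361) = φ(19^2) = 19·(19−1) = 342 = 2 · 3^2 · 19.
Divisors of 342: 1, 2, 3, 6, 9, 18, 19, 38, 57, 114, 171, 342.
Check 83^d mod 361 for each divisor in increasing order:
83^1 ≡ 83 (mod 361)
83^2 ≡ 30 (mod 361)
83^3 ≡ 324 (mod 361)
83^6 ≡ 286 (mod 361)
83^9 ≡ 248 (mod 361)
83^18 ≡ 134 (mod 361)
83^19 ≡ 292 (mod 361)
83^38 ≡ 68 (mod 361)
83^57 ≡ 1 (mod 361) ✓
So ord_361(83) = 57.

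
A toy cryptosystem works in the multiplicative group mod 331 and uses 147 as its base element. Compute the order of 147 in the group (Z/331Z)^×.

330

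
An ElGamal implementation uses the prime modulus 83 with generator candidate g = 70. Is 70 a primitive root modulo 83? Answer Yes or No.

No

φ(83) = 83 − 1 = 82 = 2 · 41.
Test 70^(82/q) mod 83 for each prime factor q of 82:
70^41 ≡ 1 (mod 83)  [q = 2: ≡ 1 ✗]
70^2 ≡ 3 (mod 83)  [q = 41: ≢ 1 ✓]
70^41 ≡ 1 shows ord(70) | 41, strictly less than φ(83); not a primitive root.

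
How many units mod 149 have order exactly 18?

φ(149) = 149 − 1 = 148 = 2^2 · 37.
Since (Z/149Z)^× is cyclic of order 148, the number of elements of order d is φ(d) when d | 148 and 0 otherwise.
Since 18 ∤ 148, the count is 0.

0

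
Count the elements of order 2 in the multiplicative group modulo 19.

1

φ(19) = 19 − 1 = 18 = 2 · 3^2.
(Z/19Z)^× is cyclic (|G| = 18); a cyclic group of order m has exactly φ(d) elements of each order d | m, and none otherwise.
2 | 18, and φ(2) = 2 − 1 = 1.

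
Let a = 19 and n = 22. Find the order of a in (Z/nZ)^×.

10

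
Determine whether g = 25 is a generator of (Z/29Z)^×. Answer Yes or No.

φ(29) = 29 − 1 = 28 = 2^2 · 7.
It suffices to check that the order of 25 is not a proper divisor of 28: compute 25^(28/q) for q ∈ {2, 7}.
25^14 ≡ 1 (mod 29)  [q = 2: ≡ 1 ✗]
25^4 ≡ 24 (mod 29)  [q = 7: ≢ 1 ✓]
Since 25^14 ≡ 1, the order of 25 divides 14 < 28, so 25 is not a primitive root.

No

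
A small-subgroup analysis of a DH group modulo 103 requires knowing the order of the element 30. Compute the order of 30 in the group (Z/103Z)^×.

17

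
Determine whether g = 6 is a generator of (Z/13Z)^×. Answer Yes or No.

φ(13) = 13 − 1 = 12 = 2^2 · 3.
An element g generates (Z/13Z)^× iff g^(12/q) ≢ 1 (mod 13) for each prime q ∈ {2, 3}.
6^6 ≡ 12 (mod 13)  [q = 2: ≢ 1 ✓]
6^4 ≡ 9 (mod 13)  [q = 3: ≢ 1 ✓]
Every test exponent gives a nontrivial residue, hence 6 generates the full group.

Yes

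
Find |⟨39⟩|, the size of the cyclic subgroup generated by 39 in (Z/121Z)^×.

110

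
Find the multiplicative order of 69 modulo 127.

Since 69 ∈ (Z/127Z)^×, its order divides φ(127) = 127 − 1 = 126 = 2 · 3^2 · 7.
Divisors of 126: 1, 2, 3, 6, 7, 9, 14, 18, 21, 42, 63, 126.
Check 69^d mod 127 for each divisor in increasing order:
69^1 ≡ 69 (mod 127)
69^2 ≡ 62 (mod 127)
69^3 ≡ 87 (mod 127)
69^6 ≡ 76 (mod 127)
69^7 ≡ 37 (mod 127)
69^9 ≡ 8 (mod 127)
69^14 ≡ 99 (mod 127)
69^18 ≡ 64 (mod 127)
69^21 ≡ 107 (mod 127)
69^42 ≡ 19 (mod 127)
69^63 ≡ 1 (mod 127) ✓
So ord_127(69) = 63.

63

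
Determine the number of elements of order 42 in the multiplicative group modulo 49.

12

φ(49) = φ(7^2) = 7·(7−1) = 42 = 2 · 3 · 7.
In a cyclic group of order 42, there are φ(d) elements of order d for each divisor d of 42, and zero for non-divisors.
42 = 2 · 3 · 7 divides 42, and φ(42) = 12.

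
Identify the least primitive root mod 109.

6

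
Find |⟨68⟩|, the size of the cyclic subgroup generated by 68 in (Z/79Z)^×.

78

ord(68) | φ(79) = 79 − 1 = 78 = 2 · 3 · 13.
Divisors of 78: 1, 2, 3, 6, 13, 26, 39, 78.
Evaluate successive powers at the divisors of 78:
68^1 ≡ 68 (mod 79)
68^2 ≡ 42 (mod 79)
68^3 ≡ 12 (mod 79)
68^6 ≡ 65 (mod 79)
68^13 ≡ 56 (mod 79)
68^26 ≡ 55 (mod 79)
68^39 ≡ 78 (mod 79)
68^78 ≡ 1 (mod 79) ✓
So ord_79(68) = 78.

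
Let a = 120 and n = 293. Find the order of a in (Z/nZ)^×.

Since 120 ∈ (Z/293Z)^×, its order divides φ(293) = 293 − 1 = 292 = 2^2 · 73.
Divisors of 292: 1, 2, 4, 73, 146, 292.
Compute 120^d (mod 293) for the divisors d until we hit 1:
120^1 ≡ 120 (mod 293)
120^2 ≡ 43 (mod 293)
120^4 ≡ 91 (mod 293)
120^73 ≡ 138 (mod 293)
120^146 ≡ 292 (mod 293)
120^292 ≡ 1 (mod 293) ✓
So ord_293(120) = 292.

292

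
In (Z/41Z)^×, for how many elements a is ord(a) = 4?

φ(41) = 41 − 1 = 40 = 2^3 · 5.
In a cyclic group of order 40, there are φ(d) elements of order d for each divisor d of 40, and zero for non-divisors.
4 = 2^2 divides 40, and φ(4) = 2.

2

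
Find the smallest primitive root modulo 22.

7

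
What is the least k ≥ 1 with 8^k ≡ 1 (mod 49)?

Since 8 ∈ (Z/49Z)^×, its order divides φ(49) = φ(7^2) = 7·(7−1) = 42 = 2 · 3 · 7.
Divisors of 42: 1, 2, 3, 6, 7, 14, 21, 42.
Evaluate successive powers at the divisors of 42:
8^1 ≡ 8 (mod 49)
8^2 ≡ 15 (mod 49)
8^3 ≡ 22 (mod 49)
8^6 ≡ 43 (mod 49)
8^7 ≡ 1 (mod 49) ✓
Hence ord(8) = 7.

7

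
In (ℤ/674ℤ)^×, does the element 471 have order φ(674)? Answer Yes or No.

φ(674) = φ(2)·φ(337) = 1·336 = 336 = 2^4 · 3 · 7.
Test 471^(336/q) mod 674 for each prime factor q of 336:
471^168 ≡ 673 (mod 674)  [q = 2: ≢ 1 ✓]
471^112 ≡ 545 (mod 674)  [q = 3: ≢ 1 ✓]
471^48 ≡ 175 (mod 674)  [q = 7: ≢ 1 ✓]
None equal 1, so ord_674(471) = 336: 471 is a primitive root.

Yes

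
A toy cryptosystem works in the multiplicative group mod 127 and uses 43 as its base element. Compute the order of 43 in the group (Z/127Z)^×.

126

ord(43) | φ(127) = 127 − 1 = 126 = 2 · 3^2 · 7.
Divisors of 126: 1, 2, 3, 6, 7, 9, 14, 18, 21, 42, 63, 126.
Compute 43^d (mod 127) for the divisors d until we hit 1:
43^1 ≡ 43 (mod 127)
43^2 ≡ 71 (mod 127)
43^3 ≡ 5 (mod 127)
43^6 ≡ 25 (mod 127)
43^7 ≡ 59 (mod 127)
43^9 ≡ 125 (mod 127)
43^14 ≡ 52 (mod 127)
43^18 ≡ 4 (mod 127)
43^21 ≡ 20 (mod 127)
43^42 ≡ 19 (mod 127)
43^63 ≡ 126 (mod 127)
43^126 ≡ 1 (mod 127) ✓
Hence ord(43) = 126.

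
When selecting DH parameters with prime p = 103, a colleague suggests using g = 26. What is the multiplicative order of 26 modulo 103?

51

ord(26) | φ(103) = 103 − 1 = 102 = 2 · 3 · 17.
Divisors of 102: 1, 2, 3, 6, 17, 34, 51, 102.
Evaluate successive powers at the divisors of 102:
26^1 ≡ 26 (mod 103)
26^2 ≡ 58 (mod 103)
26^3 ≡ 66 (mod 103)
26^6 ≡ 30 (mod 103)
26^17 ≡ 56 (mod 103)
26^34 ≡ 46 (mod 103)
26^51 ≡ 1 (mod 103) ✓
Hence ord(26) = 51.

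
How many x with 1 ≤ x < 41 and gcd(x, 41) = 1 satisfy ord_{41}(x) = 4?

φ(41) = 41 − 1 = 40 = 2^3 · 5.
Since (Z/41Z)^× is cyclic of order 40, the number of elements of order d is φ(d) when d | 40 and 0 otherwise.
4 = 2^2 divides 40, and φ(4) = 2.

2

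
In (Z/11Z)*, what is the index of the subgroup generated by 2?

Since 2 ∈ (Z/11Z)^×, its order divides φ(11) = 11 − 1 = 10 = 2 · 5.
Divisors of 10: 1, 2, 5, 10.
Test each divisor d:
2^1 ≡ 2 (mod 11)
2^2 ≡ 4 (mod 11)
2^5 ≡ 10 (mod 11)
2^10 ≡ 1 (mod 11) ✓
So ord_11(2) = 10, hence |⟨2⟩| = 10.
Index = |(Z/11Z)^×| / |⟨2⟩| = 10 / 10 = 1.

1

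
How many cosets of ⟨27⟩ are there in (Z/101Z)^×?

1

By Lagrange's theorem, ord_101(27) divides φ(101) = 101 − 1 = 100 = 2^2 · 5^2.
Divisors of 100: 1, 2, 4, 5, 10, 20, 25, 50, 100.
Evaluate successive powers at the divisors of 100:
27^1 ≡ 27 (mod 101)
27^2 ≡ 22 (mod 101)
27^4 ≡ 80 (mod 101)
27^5 ≡ 39 (mod 101)
27^10 ≡ 6 (mod 101)
27^20 ≡ 36 (mod 101)
27^25 ≡ 91 (mod 101)
27^50 ≡ 100 (mod 101)
27^100 ≡ 1 (mod 101) ✓
The order of 27 is 100, so the subgroup it generates has 100 elements.
[(Z/101Z)^× : ⟨27⟩] = 100/100 = 1.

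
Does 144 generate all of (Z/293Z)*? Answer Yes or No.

φ(293) = 293 − 1 = 292 = 2^2 · 73.
Test 144^(292/q) mod 293 for each prime factor q of 292:
144^146 ≡ 1 (mod 293)  [q = 2: ≡ 1 ✗]
144^4 ≡ 94 (mod 293)  [q = 73: ≢ 1 ✓]
144^146 ≡ 1 shows ord(144) | 146, strictly less than φ(293); not a primitive root.

No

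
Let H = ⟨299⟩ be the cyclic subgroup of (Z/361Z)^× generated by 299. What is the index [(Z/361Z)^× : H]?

19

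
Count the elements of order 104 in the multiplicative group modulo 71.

0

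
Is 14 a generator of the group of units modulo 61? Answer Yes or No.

No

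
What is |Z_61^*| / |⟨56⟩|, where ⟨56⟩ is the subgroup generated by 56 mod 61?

4

The order of 56 must divide φ(61) = 61 − 1 = 60 = 2^2 · 3 · 5.
Divisors of 60: 1, 2, 3, 4, 5, 6, 10, 12, 15, 20, 30, 60.
Check 56^d mod 61 for each divisor in increasing order:
56^1 ≡ 56
56^2 ≡ 25
56^3 ≡ 58
56^4 ≡ 15
56^5 ≡ 47
56^6 ≡ 9
56^10 ≡ 13
56^12 ≡ 20
56^15 ≡ 1
The order of 56 is 15, so the subgroup it generates has 15 elements.
Index = |(Z/61Z)^×| / |⟨56⟩| = 60 / 15 = 4.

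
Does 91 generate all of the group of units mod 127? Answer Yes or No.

φ(127) = 127 − 1 = 126 = 2 · 3^2 · 7.
Test 91^(126/q) mod 127 for each prime factor q of 126:
91^63 ≡ 126 (mod 127)  [q = 2: ≢ 1 ✓]
91^42 ≡ 19 (mod 127)  [q = 3: ≢ 1 ✓]
91^18 ≡ 32 (mod 127)  [q = 7: ≢ 1 ✓]
None equal 1, so ord_127(91) = 126: 91 is a primitive root.

Yes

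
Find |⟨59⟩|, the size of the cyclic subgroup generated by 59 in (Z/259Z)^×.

36

The order of 59 must divide φ(259) = φ(7·37) = (7−1)·(37−1) = 6·36 = 216 = 2^3 · 3^3.
Divisors of 216: 1, 2, 3, 4, 6, 8, 9, 12, 18, 24, 27, 36, 54, 72, 108, 216.
Check 59^d mod 259 for each divisor in increasing order:
59^1 ≡ 59
59^2 ≡ 114
59^3 ≡ 251
59^4 ≡ 46
59^6 ≡ 64
59^8 ≡ 44
59^9 ≡ 6
59^12 ≡ 211
59^18 ≡ 36
59^24 ≡ 232
59^27 ≡ 216
59^36 ≡ 1
Therefore the multiplicative order of 59 modulo 259 is 36.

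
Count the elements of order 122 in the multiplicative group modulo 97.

0

φ(97) = 97 − 1 = 96 = 2^5 · 3.
(Z/97Z)^× is cyclic (|G| = 96); a cyclic group of order m has exactly φ(d) elements of each order d | m, and none otherwise.
Since 122 ∤ 96, the count is 0.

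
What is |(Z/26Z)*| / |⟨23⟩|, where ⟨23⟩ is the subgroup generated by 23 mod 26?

2

By Lagrange's theorem, ord_26(23) divides φ(26) = φ(2)·φ(13) = 1·12 = 12 = 2^2 · 3.
Divisors of 12: 1, 2, 3, 4, 6, 12.
Check 23^d mod 26 for each divisor in increasing order:
23^1 ≡ 23 (mod 26)
23^2 ≡ 9 (mod 26)
23^3 ≡ 25 (mod 26)
23^4 ≡ 3 (mod 26)
23^6 ≡ 1 (mod 26) ✓
Thus |⟨23⟩| = ord(23) = 6.
Index = |(Z/26Z)^×| / |⟨23⟩| = 12 / 6 = 2.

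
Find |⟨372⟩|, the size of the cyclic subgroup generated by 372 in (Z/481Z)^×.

36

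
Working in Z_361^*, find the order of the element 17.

171

Since 17 ∈ (Z/361Z)^×, its order divides φ(361) = φ(19^2) = 19·(19−1) = 342 = 2 · 3^2 · 19.
Divisors of 342: 1, 2, 3, 6, 9, 18, 19, 38, 57, 114, 171, 342.
Evaluate successive powers at the divisors of 342:
17^1 ≡ 17 (mod 361)
17^2 ≡ 289 (mod 361)
17^3 ≡ 220 (mod 361)
17^6 ≡ 26 (mod 361)
17^9 ≡ 305 (mod 361)
17^18 ≡ 248 (mod 361)
17^19 ≡ 245 (mod 361)
17^38 ≡ 99 (mod 361)
17^57 ≡ 68 (mod 361)
17^114 ≡ 292 (mod 361)
17^171 ≡ 1 (mod 361) ✓
Hence ord(17) = 171.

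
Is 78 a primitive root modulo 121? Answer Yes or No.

No

φ(121) = φ(11^2) = 11·(11−1) = 110 = 2 · 5 · 11.
Test 78^(110/q) mod 121 for each prime factor q of 110:
78^55 ≡ 1 (mod 121)  [q = 2: ≡ 1 ✗]
78^22 ≡ 1 (mod 121)  [q = 5: ≡ 1 ✗]
78^10 ≡ 45 (mod 121)  [q = 11: ≢ 1 ✓]
Since 78^55 ≡ 1, the order of 78 divides 55 < 110, so 78 is not a primitive root.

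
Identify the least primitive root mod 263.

φ(263) = 263 − 1 = 262 = 2 · 131.
Test candidates g = 2, 3, … against the prime factors q ∈ {2, 131} of φ(263): g is a generator iff g^(262/q) ≢ 1 for every such q.
g = 2: 2^131 ≡ 1 — hits 1, so not a primitive root.
g = 3: 3^131 ≡ 1 — hits 1, so not a primitive root.
g = 4: 4^131 ≡ 1 — hits 1, so not a primitive root.
g = 5: 5^131 ≡ 262; 5^2 ≡ 25 — none is 1, so 5 is a primitive root.
The smallest primitive root modulo 263 is 5.

5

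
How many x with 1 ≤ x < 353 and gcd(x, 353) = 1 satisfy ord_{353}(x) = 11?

10

φ(353) = 353 − 1 = 352 = 2^5 · 11.
(Z/353Z)^× is cyclic (|G| = 352); a cyclic group of order m has exactly φ(d) elements of each order d | m, and none otherwise.
11 | 352, and φ(11) = 11 − 1 = 10.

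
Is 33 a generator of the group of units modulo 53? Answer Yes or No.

Yes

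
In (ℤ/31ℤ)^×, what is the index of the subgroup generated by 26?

By Lagrange's theorem, ord_31(26) divides φ(31) = 31 − 1 = 30 = 2 · 3 · 5.
Divisors of 30: 1, 2, 3, 5, 6, 10, 15, 30.
Evaluate successive powers at the divisors of 30:
26^1 ≡ 26 (mod 31)
26^2 ≡ 25 (mod 31)
26^3 ≡ 30 (mod 31)
26^5 ≡ 6 (mod 31)
26^6 ≡ 1 (mod 31) ✓
So ord_31(26) = 6, hence |⟨26⟩| = 6.
The index is φ(31) / ord(26) = 30 / 6 = 5.

5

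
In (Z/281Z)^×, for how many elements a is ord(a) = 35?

24

φ(281) = 281 − 1 = 280 = 2^3 · 5 · 7.
(Z/281Z)^× is cyclic (|G| = 280); a cyclic group of order m has exactly φ(d) elements of each order d | m, and none otherwise.
35 = 5 · 7 divides 280, and φ(35) = 24.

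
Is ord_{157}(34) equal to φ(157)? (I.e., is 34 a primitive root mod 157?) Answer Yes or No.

Yes

φ(157) = 157 − 1 = 156 = 2^2 · 3 · 13.
An element g generates (Z/157Z)^× iff g^(156/q) ≢ 1 (mod 157) for each prime q ∈ {2, 3, 13}.
34^78 ≡ 156 (mod 157)  [q = 2: ≢ 1 ✓]
34^52 ≡ 12 (mod 157)  [q = 3: ≢ 1 ✓]
34^12 ≡ 93 (mod 157)  [q = 13: ≢ 1 ✓]
Every test exponent gives a nontrivial residue, hence 34 generates the full group.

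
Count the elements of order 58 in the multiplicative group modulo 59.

28

φ(59) = 59 − 1 = 58 = 2 · 29.
In a cyclic group of order 58, there are φ(d) elements of order d for each divisor d of 58, and zero for non-divisors.
58 = 2 · 29 divides 58, and φ(58) = 28.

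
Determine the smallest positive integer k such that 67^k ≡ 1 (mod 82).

40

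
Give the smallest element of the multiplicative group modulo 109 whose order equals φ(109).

φ(109) = 109 − 1 = 108 = 2^2 · 3^3.
Test candidates g = 2, 3, … against the prime factors q ∈ {2, 3} of φ(109): g is a generator iff g^(108/q) ≢ 1 for every such q.
g = 2: 2^54 ≡ 108; 2^36 ≡ 1 — hits 1, so not a primitive root.
g = 3: 3^54 ≡ 1 — hits 1, so not a primitive root.
g = 4: 4^54 ≡ 1 — hits 1, so not a primitive root.
g = 5: 5^54 ≡ 1 — hits 1, so not a primitive root.
g = 6: 6^54 ≡ 108; 6^36 ≡ 63 — none is 1, so 6 is a primitive root.
Hence the least primitive root of 109 is 6.

6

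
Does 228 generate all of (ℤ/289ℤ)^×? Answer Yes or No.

φ(289) = φ(17^2) = 17·(17−1) = 272 = 2^4 · 17.
An element g generates (Z/289Z)^× iff g^(272/q) ≢ 1 (mod 289) for each prime q ∈ {2, 17}.
228^136 ≡ 288 (mod 289)  [q = 2: ≢ 1 ✓]
228^16 ≡ 103 (mod 289)  [q = 17: ≢ 1 ✓]
None equal 1, so ord_289(228) = 272: 228 is a primitive root.

Yes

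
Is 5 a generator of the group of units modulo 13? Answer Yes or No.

No

φ(13) = 13 − 1 = 12 = 2^2 · 3.
Test 5^(12/q) mod 13 for each prime factor q of 12:
5^6 ≡ 12 (mod 13)  [q = 2: ≢ 1 ✓]
5^4 ≡ 1 (mod 13)  [q = 3: ≡ 1 ✗]
The check at q = 3 fails, so 5 generates a proper subgroup.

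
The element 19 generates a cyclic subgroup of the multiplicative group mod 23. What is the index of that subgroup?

1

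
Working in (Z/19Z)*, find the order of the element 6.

ord(6) | φ(19) = 19 − 1 = 18 = 2 · 3^2.
Divisors of 18: 1, 2, 3, 6, 9, 18.
Test each divisor d:
6^1 ≡ 6
6^2 ≡ 17
6^3 ≡ 7
6^6 ≡ 11
6^9 ≡ 1
So ord_19(6) = 9.

9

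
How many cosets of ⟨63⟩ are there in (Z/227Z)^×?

2

Since 63 ∈ (Z/227Z)^×, its order divides φ(227) = 227 − 1 = 226 = 2 · 113.
Divisors of 226: 1, 2, 113, 226.
Check 63^d mod 227 for each divisor in increasing order:
63^1 ≡ 63 (mod 227)
63^2 ≡ 110 (mod 227)
63^113 ≡ 1 (mod 227) ✓
So ord_227(63) = 113, hence |⟨63⟩| = 113.
The index is φ(227) / ord(63) = 226 / 113 = 2.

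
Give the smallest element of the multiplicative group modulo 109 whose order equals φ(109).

6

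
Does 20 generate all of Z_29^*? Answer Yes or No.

No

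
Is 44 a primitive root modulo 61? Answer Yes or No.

Yes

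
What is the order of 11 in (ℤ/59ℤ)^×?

58

By Lagrange's theorem, ord_59(11) divides φ(59) = 59 − 1 = 58 = 2 · 29.
Divisors of 58: 1, 2, 29, 58.
Test each divisor d:
11^1 ≡ 11
11^2 ≡ 3
11^29 ≡ 58
11^58 ≡ 1
Hence ord(11) = 58.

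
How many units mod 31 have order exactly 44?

φ(31) = 31 − 1 = 30 = 2 · 3 · 5.
(Z/31Z)^× is cyclic (|G| = 30); a cyclic group of order m has exactly φ(d) elements of each order d | m, and none otherwise.
44 does not divide 30, so no element of (Z/31Z)^× has order 44.

0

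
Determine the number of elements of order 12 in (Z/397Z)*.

φ(397) = 397 − 1 = 396 = 2^2 · 3^2 · 11.
(Z/397Z)^× is cyclic (|G| = 396); a cyclic group of order m has exactly φ(d) elements of each order d | m, and none otherwise.
12 = 2^2 · 3 divides 396, and φ(12) = 4.

4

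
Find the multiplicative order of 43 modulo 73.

By Lagrange's theorem, ord_73(43) divides φ(73) = 73 − 1 = 72 = 2^3 · 3^2.
Divisors of 72: 1, 2, 3, 4, 6, 8, 9, 12, 18, 24, 36, 72.
Check 43^d mod 73 for each divisor in increasing order:
43^1 ≡ 43 (mod 73)
43^2 ≡ 24 (mod 73)
43^3 ≡ 10 (mod 73)
43^4 ≡ 65 (mod 73)
43^6 ≡ 27 (mod 73)
43^8 ≡ 64 (mod 73)
43^9 ≡ 51 (mod 73)
43^12 ≡ 72 (mod 73)
43^18 ≡ 46 (mod 73)
43^24 ≡ 1 (mod 73) ✓
Therefore the multiplicative order of 43 modulo 73 is 24.

24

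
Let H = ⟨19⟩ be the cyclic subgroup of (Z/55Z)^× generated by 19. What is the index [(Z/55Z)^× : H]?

4

The order of 19 must divide φ(55) = φ(5·11) = (5−1)·(11−1) = 4·10 = 40 = 2^3 · 5.
Divisors of 40: 1, 2, 4, 5, 8, 10, 20, 40.
Evaluate successive powers at the divisors of 40:
19^1 ≡ 19 (mod 55)
19^2 ≡ 31 (mod 55)
19^4 ≡ 26 (mod 55)
19^5 ≡ 54 (mod 55)
19^8 ≡ 16 (mod 55)
19^10 ≡ 1 (mod 55) ✓
The order of 19 is 10, so the subgroup it generates has 10 elements.
The index is φ(55) / ord(19) = 40 / 10 = 4.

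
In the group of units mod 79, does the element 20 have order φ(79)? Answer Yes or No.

No

φ(79) = 79 − 1 = 78 = 2 · 3 · 13.
An element g generates (Z/79Z)^× iff g^(78/q) ≢ 1 (mod 79) for each prime q ∈ {2, 3, 13}.
20^39 ≡ 1 (mod 79)  [q = 2: ≡ 1 ✗]
20^26 ≡ 23 (mod 79)  [q = 3: ≢ 1 ✓]
20^6 ≡ 46 (mod 79)  [q = 13: ≢ 1 ✓]
20^39 ≡ 1 shows ord(20) | 39, strictly less than φ(79); not a primitive root.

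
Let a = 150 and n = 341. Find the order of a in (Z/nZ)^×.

30

ord(150) | φ(341) = φ(11·31) = (11−1)·(31−1) = 10·30 = 300 = 2^2 · 3 · 5^2.
Divisors of 300: 1, 2, 3, 4, 5, 6, 10, 12, 15, 20, 25, 30, 50, 60, 75, 100, 150, 300.
Compute 150^d (mod 341) for the divisors d until we hit 1:
150^1 ≡ 150
150^2 ≡ 335
150^3 ≡ 123
150^4 ≡ 36
150^5 ≡ 285
150^6 ≡ 125
150^10 ≡ 67
150^12 ≡ 280
150^15 ≡ 340
150^20 ≡ 56
150^25 ≡ 274
150^30 ≡ 1
The smallest such exponent is 30, so the order of 150 is 30.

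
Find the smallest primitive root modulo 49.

φ(49) = φ(7^2) = 7·(7−1) = 42 = 2 · 3 · 7.
Test candidates g = 2, 3, … against the prime factors q ∈ {2, 3, 7} of φ(49): g is a generator iff g^(42/q) ≢ 1 for every such q.
g = 2: 2^21 ≡ 1 — hits 1, so not a primitive root.
g = 3: 3^21 ≡ 48; 3^14 ≡ 30; 3^6 ≡ 43 — none is 1, so 3 is a primitive root.
So 3 is the smallest generator of (Z/49Z)^×.

3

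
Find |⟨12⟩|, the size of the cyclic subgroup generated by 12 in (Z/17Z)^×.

16

The order of 12 must divide φ(17) = 17 − 1 = 16 = 2^4.
Divisors of 16: 1, 2, 4, 8, 16.
Check 12^d mod 17 for each divisor in increasing order:
12^1 ≡ 12 (mod 17)
12^2 ≡ 8 (mod 17)
12^4 ≡ 13 (mod 17)
12^8 ≡ 16 (mod 17)
12^16 ≡ 1 (mod 17) ✓
So ord_17(12) = 16.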